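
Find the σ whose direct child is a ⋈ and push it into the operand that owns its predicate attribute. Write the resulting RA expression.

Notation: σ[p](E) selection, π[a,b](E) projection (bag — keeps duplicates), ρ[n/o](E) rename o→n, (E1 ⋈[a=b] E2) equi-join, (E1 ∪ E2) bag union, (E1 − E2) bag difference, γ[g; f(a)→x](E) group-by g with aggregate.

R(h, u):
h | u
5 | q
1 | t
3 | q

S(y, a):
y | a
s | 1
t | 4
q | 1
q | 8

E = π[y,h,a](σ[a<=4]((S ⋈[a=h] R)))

σ filters on a, owned by the left side.
E' = π[y,h,a]((σ[a<=4](S) ⋈[a=h] R))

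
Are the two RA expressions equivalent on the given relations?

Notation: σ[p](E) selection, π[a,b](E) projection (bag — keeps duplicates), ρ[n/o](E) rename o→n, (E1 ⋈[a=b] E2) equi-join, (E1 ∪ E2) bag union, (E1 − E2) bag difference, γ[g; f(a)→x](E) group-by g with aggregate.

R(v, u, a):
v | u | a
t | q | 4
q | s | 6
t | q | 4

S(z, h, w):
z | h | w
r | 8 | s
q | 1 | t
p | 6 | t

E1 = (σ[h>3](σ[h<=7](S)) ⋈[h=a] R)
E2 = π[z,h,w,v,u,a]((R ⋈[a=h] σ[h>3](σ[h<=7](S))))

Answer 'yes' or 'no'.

E1 subexpression sizes:
  S → 3
  σ[h<=7](S) → 2
  σ[h>3](σ[h<=7](S)) → 1
  R → 3
  (σ[h>3](σ[h<=7](S)) ⋈[h=a] R) → 1
E2 subexpression sizes:
  R → 3
  S → 3
  σ[h<=7](S) → 2
  σ[h>3](σ[h<=7](S)) → 1
  (R ⋈[a=h] σ[h>3](σ[h<=7](S))) → 1
  π[z,h,w,v,u,a]((R ⋈[a=h] σ[h>3](σ[h<=7](S)))) → 1

E1 and E2 produce the same multiset:
z | h | w | v | u | a
p | 6 | t | q | s | 6

yes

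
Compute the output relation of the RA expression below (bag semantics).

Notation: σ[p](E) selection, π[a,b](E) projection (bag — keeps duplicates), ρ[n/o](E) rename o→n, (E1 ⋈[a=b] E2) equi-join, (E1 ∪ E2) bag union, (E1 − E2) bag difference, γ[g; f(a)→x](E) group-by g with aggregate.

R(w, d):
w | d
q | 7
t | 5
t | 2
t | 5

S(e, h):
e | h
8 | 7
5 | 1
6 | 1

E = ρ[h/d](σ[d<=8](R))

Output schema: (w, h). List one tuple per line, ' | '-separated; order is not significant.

Per-node cardinality:
  R → 4
  σ[d<=8](R) → 4
  ρ[h/d](σ[d<=8](R)) → 4

== RESULT ==
w | h
q | 7
t | 2
t | 5
t | 5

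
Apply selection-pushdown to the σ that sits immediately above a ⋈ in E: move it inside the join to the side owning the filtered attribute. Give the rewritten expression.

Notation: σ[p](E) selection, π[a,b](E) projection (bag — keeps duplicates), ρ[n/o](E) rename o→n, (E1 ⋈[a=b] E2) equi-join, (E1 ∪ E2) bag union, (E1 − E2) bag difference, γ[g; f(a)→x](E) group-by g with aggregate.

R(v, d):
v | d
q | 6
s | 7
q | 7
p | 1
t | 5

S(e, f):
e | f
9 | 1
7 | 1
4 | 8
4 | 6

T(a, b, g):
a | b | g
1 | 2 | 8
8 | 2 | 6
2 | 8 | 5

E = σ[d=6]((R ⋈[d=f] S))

σ filters on d, owned by the left side.
E' = (σ[d=6](R) ⋈[d=f] S)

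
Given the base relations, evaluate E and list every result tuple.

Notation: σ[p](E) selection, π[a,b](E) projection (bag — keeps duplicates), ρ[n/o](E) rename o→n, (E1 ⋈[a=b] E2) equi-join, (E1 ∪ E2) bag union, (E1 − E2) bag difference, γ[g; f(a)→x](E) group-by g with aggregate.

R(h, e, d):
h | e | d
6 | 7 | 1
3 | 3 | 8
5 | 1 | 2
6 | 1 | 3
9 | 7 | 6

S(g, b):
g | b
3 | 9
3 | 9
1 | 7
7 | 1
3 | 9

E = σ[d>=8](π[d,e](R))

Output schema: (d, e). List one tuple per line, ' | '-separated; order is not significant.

Subexpression sizes:
  R → 5
  π[d,e](R) → 5
  σ[d>=8](π[d,e](R)) → 1

== RESULT ==
d | e
8 | 3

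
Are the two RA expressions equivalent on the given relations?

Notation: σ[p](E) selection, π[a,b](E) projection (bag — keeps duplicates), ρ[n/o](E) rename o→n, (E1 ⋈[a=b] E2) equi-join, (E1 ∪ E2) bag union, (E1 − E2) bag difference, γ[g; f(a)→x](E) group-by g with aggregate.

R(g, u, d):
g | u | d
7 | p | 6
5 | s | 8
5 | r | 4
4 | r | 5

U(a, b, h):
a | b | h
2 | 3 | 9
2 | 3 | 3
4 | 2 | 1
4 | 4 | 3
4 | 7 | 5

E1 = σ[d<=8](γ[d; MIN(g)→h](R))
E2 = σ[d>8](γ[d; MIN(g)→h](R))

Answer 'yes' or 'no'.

E1 stepwise |·|:
  R → 4
  γ[d; MIN(g)→h](R) → 4
  σ[d<=8](γ[d; MIN(g)→h](R)) → 4
E2 stepwise |·|:
  R → 4
  γ[d; MIN(g)→h](R) → 4
  σ[d>8](γ[d; MIN(g)→h](R)) → 0

E1 result:
d | h
4 | 5
5 | 4
6 | 7
8 | 5
E2 result:
d | h
(0 rows)
Witness: (6, 7) appears 1× in E1 but 0× in E2.

no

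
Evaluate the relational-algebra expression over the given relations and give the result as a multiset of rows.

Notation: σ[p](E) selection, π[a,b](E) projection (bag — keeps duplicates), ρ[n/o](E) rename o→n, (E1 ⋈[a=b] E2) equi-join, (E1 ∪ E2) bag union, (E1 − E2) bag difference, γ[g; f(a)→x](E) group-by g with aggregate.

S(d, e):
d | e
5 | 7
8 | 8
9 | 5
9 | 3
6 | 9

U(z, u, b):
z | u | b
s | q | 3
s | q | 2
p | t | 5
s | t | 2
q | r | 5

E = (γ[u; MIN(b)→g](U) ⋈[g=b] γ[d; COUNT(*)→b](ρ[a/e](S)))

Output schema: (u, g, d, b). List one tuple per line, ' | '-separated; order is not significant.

Per-node cardinality:
  U → 5
  γ[u; MIN(b)→g](U) → 3
  S → 5
  ρ[a/e](S) → 5
  γ[d; COUNT(*)→b](ρ[a/e](S)) → 4
  (γ[u; MIN(b)→g](U) ⋈[g=b] γ[d; COUNT(*)→b](ρ[a/e](S))) → 2

== RESULT ==
u | g | d | b
q | 2 | 9 | 2
t | 2 | 9 | 2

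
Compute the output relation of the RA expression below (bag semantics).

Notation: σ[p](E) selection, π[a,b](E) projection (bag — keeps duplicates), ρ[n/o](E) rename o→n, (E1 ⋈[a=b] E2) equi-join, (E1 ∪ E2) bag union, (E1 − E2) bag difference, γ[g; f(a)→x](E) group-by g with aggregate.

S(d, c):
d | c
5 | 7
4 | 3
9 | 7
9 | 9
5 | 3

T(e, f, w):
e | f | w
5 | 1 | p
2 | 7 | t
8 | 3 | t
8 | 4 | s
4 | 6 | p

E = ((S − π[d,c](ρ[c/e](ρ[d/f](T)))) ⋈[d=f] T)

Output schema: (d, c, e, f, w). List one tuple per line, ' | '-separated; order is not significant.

Stepwise |·|:
  S → 5
  T → 5
  ρ[d/f](T) → 5
  ρ[c/e](ρ[d/f](T)) → 5
  π[d,c](ρ[c/e](ρ[d/f](T))) → 5
  (S − π[d,c](ρ[c/e](ρ[d/f](T)))) → 5
  T → 5
  ((S − π[d,c](ρ[c/e](ρ[d/f](T)))) ⋈[d=f] T) → 1

== RESULT ==
d | c | e | f | w
4 | 3 | 8 | 4 | s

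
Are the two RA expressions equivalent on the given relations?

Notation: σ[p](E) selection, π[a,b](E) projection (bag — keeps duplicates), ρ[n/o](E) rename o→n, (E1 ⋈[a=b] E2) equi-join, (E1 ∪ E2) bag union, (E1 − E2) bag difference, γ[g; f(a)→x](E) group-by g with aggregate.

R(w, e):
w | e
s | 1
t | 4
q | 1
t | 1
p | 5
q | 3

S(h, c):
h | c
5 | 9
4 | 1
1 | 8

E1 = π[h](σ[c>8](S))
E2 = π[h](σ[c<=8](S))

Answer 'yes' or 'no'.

E1 row counts bottom-up:
  S → 3
  σ[c>8](S) → 1
  π[h](σ[c>8](S)) → 1
E2 row counts bottom-up:
  S → 3
  σ[c<=8](S) → 2
  π[h](σ[c<=8](S)) → 2

E1 result:
h
5
E2 result:
h
1
4
Witness: (1,) appears 0× in E1 but 1× in E2.

no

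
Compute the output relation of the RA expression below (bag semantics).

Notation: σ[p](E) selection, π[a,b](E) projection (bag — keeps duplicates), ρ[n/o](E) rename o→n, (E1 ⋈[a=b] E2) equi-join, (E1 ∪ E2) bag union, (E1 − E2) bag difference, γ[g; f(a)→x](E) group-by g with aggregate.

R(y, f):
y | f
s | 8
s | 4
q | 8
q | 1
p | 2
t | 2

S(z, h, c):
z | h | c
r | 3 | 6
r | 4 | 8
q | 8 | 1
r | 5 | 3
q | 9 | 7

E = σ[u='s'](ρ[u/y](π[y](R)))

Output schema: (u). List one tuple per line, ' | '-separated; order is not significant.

Row counts bottom-up:
  R → 6
  π[y](R) → 6
  ρ[u/y](π[y](R)) → 6
  σ[u='s'](ρ[u/y](π[y](R))) → 2

== RESULT ==
u
s
s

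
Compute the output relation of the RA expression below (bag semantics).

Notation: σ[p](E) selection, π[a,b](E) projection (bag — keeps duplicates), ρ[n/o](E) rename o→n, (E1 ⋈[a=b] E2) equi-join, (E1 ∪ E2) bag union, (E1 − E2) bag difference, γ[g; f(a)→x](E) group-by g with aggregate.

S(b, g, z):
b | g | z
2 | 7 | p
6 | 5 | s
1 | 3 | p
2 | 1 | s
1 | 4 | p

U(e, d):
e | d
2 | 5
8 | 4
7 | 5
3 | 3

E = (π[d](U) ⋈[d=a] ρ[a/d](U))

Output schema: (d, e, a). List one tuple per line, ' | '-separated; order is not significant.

Row counts bottom-up:
  U → 4
  π[d](U) → 4
  U → 4
  ρ[a/d](U) → 4
  (π[d](U) ⋈[d=a] ρ[a/d](U)) → 6

== RESULT ==
d | e | a
3 | 3 | 3
4 | 8 | 4
5 | 2 | 5
5 | 2 | 5
5 | 7 | 5
5 | 7 | 5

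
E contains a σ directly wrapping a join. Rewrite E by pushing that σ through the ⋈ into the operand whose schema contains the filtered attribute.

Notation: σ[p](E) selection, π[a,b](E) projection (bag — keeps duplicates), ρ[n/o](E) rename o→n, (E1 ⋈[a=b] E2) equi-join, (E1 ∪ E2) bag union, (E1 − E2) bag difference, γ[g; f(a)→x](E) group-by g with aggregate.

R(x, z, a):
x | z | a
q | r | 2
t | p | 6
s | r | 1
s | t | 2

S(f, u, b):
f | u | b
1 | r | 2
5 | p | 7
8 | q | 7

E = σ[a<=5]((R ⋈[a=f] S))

σ filters on a, owned by the left side.
E' = (σ[a<=5](R) ⋈[a=f] S)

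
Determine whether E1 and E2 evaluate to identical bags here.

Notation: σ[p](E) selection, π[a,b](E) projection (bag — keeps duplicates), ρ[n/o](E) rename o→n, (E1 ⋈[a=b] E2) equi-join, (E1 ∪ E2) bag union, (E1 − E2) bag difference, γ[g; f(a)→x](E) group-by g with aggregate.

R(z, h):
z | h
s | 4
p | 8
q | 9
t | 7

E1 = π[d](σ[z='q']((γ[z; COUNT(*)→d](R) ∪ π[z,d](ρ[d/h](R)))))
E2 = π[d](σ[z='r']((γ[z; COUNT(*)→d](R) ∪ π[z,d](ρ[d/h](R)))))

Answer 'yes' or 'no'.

E1 subexpression sizes:
  R → 4
  γ[z; COUNT(*)→d](R) → 4
  R → 4
  ρ[d/h](R) → 4
  π[z,d](ρ[d/h](R)) → 4
  (γ[z; COUNT(*)→d](R) ∪ π[z,d](ρ[d/h](R))) → 8
  σ[z='q']((γ[z; COUNT(*)→d](R) ∪ π[z,d](ρ[d/h](R)))) → 2
  π[d](σ[z='q']((γ[z; COUNT(*)→d](R) ∪ π[z,d](ρ[d/h](R))))) → 2
E2 subexpression sizes:
  R → 4
  γ[z; COUNT(*)→d](R) → 4
  R → 4
  ρ[d/h](R) → 4
  π[z,d](ρ[d/h](R)) → 4
  (γ[z; COUNT(*)→d](R) ∪ π[z,d](ρ[d/h](R))) → 8
  σ[z='r']((γ[z; COUNT(*)→d](R) ∪ π[z,d](ρ[d/h](R)))) → 0
  π[d](σ[z='r']((γ[z; COUNT(*)→d](R) ∪ π[z,d](ρ[d/h](R))))) → 0

E1 result:
d
1
9
E2 result:
d
(0 rows)
Witness: (1,) appears 1× in E1 but 0× in E2.

no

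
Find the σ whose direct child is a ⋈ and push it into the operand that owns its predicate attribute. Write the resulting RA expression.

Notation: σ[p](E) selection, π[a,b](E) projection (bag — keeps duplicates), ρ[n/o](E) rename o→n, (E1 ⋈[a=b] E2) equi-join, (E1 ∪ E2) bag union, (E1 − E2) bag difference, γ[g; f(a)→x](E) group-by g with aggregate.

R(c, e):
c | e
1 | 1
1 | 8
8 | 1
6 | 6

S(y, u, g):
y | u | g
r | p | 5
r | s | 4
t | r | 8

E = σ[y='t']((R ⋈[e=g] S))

σ filters on y, owned by the right side.
E' = (R ⋈[e=g] σ[y='t'](S))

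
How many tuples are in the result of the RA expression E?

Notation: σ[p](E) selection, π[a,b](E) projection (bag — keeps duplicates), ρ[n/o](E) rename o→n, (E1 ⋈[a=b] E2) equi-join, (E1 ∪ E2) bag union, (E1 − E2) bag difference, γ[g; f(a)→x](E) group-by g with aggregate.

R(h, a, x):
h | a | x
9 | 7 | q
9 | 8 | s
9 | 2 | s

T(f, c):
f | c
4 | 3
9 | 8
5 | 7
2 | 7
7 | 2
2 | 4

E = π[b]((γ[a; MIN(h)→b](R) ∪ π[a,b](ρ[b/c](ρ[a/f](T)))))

Per-node cardinality:
  R → 3
  γ[a; MIN(h)→b](R) → 3
  T → 6
  ρ[a/f](T) → 6
  ρ[b/c](ρ[a/f](T)) → 6
  π[a,b](ρ[b/c](ρ[a/f](T))) → 6
  (γ[a; MIN(h)→b](R) ∪ π[a,b](ρ[b/c](ρ[a/f](T)))) → 9
  π[b]((γ[a; MIN(h)→b](R) ∪ π[a,b](ρ[b/c](ρ[a/f](T))))) → 9

|E| = 9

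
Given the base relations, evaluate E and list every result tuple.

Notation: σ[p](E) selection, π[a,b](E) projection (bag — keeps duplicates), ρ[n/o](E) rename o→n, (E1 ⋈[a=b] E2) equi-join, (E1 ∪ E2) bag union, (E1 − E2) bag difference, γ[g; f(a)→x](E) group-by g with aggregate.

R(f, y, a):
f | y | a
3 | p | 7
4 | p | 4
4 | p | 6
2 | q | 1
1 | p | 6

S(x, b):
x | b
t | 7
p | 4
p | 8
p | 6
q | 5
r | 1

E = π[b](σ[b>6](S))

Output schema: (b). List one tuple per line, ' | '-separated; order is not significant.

Stepwise |·|:
  S → 6
  σ[b>6](S) → 2
  π[b](σ[b>6](S)) → 2

== RESULT ==
b
7
8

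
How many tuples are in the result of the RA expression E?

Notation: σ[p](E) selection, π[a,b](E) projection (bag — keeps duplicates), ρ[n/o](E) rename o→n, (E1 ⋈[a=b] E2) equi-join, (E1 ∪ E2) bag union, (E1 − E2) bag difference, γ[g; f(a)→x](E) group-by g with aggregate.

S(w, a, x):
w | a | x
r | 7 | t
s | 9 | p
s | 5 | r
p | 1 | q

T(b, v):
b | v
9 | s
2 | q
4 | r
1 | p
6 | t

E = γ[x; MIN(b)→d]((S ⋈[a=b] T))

Subexpression sizes:
  S → 4
  T → 5
  (S ⋈[a=b] T) → 2
  γ[x; MIN(b)→d]((S ⋈[a=b] T)) → 2

|E| = 2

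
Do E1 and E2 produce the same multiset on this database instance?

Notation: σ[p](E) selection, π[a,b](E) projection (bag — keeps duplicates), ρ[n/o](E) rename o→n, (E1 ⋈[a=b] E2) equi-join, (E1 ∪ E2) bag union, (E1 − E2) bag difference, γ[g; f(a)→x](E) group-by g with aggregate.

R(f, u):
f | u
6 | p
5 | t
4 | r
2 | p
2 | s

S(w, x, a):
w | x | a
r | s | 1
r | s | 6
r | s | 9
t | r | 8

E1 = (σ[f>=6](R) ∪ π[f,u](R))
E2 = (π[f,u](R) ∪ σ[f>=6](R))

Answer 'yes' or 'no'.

E1 subexpression sizes:
  R → 5
  σ[f>=6](R) → 1
  R → 5
  π[f,u](R) → 5
  (σ[f>=6](R) ∪ π[f,u](R)) → 6
E2 subexpression sizes:
  R → 5
  π[f,u](R) → 5
  R → 5
  σ[f>=6](R) → 1
  (π[f,u](R) ∪ σ[f>=6](R)) → 6

E1 and E2 produce the same multiset:
f | u
2 | p
2 | s
4 | r
5 | t
6 | p
6 | p

yes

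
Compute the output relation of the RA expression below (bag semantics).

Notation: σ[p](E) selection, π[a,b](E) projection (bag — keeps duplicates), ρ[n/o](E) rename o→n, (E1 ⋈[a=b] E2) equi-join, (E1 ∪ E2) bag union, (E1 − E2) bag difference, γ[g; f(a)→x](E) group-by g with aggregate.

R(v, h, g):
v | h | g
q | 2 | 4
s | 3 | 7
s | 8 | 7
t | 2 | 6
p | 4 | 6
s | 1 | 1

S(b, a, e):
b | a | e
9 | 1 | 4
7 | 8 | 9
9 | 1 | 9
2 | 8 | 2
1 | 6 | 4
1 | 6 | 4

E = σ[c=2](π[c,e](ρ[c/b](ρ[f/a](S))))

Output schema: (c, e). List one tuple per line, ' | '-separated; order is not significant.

Subexpression sizes:
  S → 6
  ρ[f/a](S) → 6
  ρ[c/b](ρ[f/a](S)) → 6
  π[c,e](ρ[c/b](ρ[f/a](S))) → 6
  σ[c=2](π[c,e](ρ[c/b](ρ[f/a](S)))) → 1

== RESULT ==
c | e
2 | 2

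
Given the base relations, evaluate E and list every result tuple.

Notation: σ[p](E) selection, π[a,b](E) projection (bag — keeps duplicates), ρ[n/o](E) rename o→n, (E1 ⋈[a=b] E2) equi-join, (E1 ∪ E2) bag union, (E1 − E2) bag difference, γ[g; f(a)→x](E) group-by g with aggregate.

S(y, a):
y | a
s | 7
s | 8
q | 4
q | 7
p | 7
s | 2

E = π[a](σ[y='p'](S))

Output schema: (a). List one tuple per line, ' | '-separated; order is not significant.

Per-node cardinality:
  S → 6
  σ[y='p'](S) → 1
  π[a](σ[y='p'](S)) → 1

== RESULT ==
a
7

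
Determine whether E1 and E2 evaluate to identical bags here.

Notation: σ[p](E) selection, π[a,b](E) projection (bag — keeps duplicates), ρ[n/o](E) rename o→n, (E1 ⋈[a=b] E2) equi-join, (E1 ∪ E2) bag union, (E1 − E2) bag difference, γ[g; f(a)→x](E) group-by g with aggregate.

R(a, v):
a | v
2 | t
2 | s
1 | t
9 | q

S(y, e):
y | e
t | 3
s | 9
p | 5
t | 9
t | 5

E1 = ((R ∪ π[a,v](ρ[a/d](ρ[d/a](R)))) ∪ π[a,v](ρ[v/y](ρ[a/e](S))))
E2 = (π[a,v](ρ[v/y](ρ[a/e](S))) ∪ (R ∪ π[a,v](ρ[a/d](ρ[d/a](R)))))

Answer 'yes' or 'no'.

E1 stepwise |·|:
  R → 4
  R → 4
  ρ[d/a](R) → 4
  ρ[a/d](ρ[d/a](R)) → 4
  π[a,v](ρ[a/d](ρ[d/a](R))) → 4
  (R ∪ π[a,v](ρ[a/d](ρ[d/a](R)))) → 8
  S → 5
  ρ[a/e](S) → 5
  ρ[v/y](ρ[a/e](S)) → 5
  π[a,v](ρ[v/y](ρ[a/e](S))) → 5
  ((R ∪ π[a,v](ρ[a/d](ρ[d/a](R)))) ∪ π[a,v](ρ[v/y](ρ[a/e](S)))) → 13
E2 stepwise |·|:
  S → 5
  ρ[a/e](S) → 5
  ρ[v/y](ρ[a/e](S)) → 5
  π[a,v](ρ[v/y](ρ[a/e](S))) → 5
  R → 4
  R → 4
  ρ[d/a](R) → 4
  ρ[a/d](ρ[d/a](R)) → 4
  π[a,v](ρ[a/d](ρ[d/a](R))) → 4
  (R ∪ π[a,v](ρ[a/d](ρ[d/a](R)))) → 8
  (π[a,v](ρ[v/y](ρ[a/e](S))) ∪ (R ∪ π[a,v](ρ[a/d](ρ[d/a](R))))) → 13

E1 and E2 produce the same multiset:
a | v
1 | t
1 | t
2 | s
2 | s
2 | t
2 | t
3 | t
5 | p
5 | t
9 | q
9 | q
9 | s
9 | t

yes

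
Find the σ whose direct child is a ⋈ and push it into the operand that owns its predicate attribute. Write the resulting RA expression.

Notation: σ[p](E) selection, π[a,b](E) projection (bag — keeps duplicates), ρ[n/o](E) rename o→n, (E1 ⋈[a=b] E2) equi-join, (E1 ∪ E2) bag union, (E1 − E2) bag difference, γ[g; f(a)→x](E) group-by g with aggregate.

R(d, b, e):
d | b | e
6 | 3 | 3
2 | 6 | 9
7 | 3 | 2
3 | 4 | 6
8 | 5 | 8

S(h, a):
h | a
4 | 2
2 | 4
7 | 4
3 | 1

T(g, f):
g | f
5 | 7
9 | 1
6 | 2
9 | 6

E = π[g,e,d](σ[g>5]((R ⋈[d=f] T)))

σ filters on g, owned by the right side.
E' = π[g,e,d]((R ⋈[d=f] σ[g>5](T)))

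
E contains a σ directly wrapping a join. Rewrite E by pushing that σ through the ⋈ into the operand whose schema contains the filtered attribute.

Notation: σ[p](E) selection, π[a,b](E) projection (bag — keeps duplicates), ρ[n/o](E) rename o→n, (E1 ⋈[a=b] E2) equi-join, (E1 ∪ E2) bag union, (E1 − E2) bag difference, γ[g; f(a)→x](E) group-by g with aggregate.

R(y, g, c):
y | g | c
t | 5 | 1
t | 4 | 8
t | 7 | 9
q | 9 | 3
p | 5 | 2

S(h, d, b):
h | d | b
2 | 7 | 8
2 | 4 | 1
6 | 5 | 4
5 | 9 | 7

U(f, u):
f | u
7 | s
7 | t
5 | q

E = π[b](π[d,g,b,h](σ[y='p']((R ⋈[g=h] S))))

σ filters on y, owned by the left side.
E' = π[b](π[d,g,b,h]((σ[y='p'](R) ⋈[g=h] S)))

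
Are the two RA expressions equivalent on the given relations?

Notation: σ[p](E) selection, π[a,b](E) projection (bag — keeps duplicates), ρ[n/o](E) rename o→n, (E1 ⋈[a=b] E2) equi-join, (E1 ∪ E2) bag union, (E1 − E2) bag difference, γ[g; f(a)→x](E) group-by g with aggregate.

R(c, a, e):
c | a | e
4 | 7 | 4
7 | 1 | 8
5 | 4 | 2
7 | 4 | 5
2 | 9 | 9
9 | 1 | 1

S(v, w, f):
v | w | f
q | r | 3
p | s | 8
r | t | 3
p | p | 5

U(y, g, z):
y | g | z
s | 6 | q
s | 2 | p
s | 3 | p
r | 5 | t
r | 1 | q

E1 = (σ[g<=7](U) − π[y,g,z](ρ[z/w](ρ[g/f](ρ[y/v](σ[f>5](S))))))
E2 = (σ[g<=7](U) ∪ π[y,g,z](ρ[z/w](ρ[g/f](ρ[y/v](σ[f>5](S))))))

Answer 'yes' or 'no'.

E1 per-node cardinality:
  U → 5
  σ[g<=7](U) → 5
  S → 4
  σ[f>5](S) → 1
  ρ[y/v](σ[f>5](S)) → 1
  ρ[g/f](ρ[y/v](σ[f>5](S))) → 1
  ρ[z/w](ρ[g/f](ρ[y/v](σ[f>5](S)))) → 1
  π[y,g,z](ρ[z/w](ρ[g/f](ρ[y/v](σ[f>5](S))))) → 1
  (σ[g<=7](U) − π[y,g,z](ρ[z/w](ρ[g/f](ρ[y/v](σ[f>5](S)))))) → 5
E2 per-node cardinality:
  U → 5
  σ[g<=7](U) → 5
  S → 4
  σ[f>5](S) → 1
  ρ[y/v](σ[f>5](S)) → 1
  ρ[g/f](ρ[y/v](σ[f>5](S))) → 1
  ρ[z/w](ρ[g/f](ρ[y/v](σ[f>5](S)))) → 1
  π[y,g,z](ρ[z/w](ρ[g/f](ρ[y/v](σ[f>5](S))))) → 1
  (σ[g<=7](U) ∪ π[y,g,z](ρ[z/w](ρ[g/f](ρ[y/v](σ[f>5](S)))))) → 6

E1 result:
y | g | z
r | 1 | q
r | 5 | t
s | 2 | p
s | 3 | p
s | 6 | q
E2 result:
y | g | z
p | 8 | s
r | 1 | q
r | 5 | t
s | 2 | p
s | 3 | p
s | 6 | q
Witness: ('p', 8, 's') appears 0× in E1 but 1× in E2.

no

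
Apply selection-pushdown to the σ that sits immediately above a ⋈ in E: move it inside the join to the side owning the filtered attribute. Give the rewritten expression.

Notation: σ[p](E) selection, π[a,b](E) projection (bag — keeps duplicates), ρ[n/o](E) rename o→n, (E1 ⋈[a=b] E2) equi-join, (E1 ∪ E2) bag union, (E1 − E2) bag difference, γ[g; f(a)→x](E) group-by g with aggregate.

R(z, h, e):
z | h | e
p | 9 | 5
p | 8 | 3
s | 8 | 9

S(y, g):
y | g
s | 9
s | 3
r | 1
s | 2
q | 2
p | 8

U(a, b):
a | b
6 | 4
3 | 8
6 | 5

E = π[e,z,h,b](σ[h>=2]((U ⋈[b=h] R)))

σ filters on h, owned by the right side.
E' = π[e,z,h,b]((U ⋈[b=h] σ[h>=2](R)))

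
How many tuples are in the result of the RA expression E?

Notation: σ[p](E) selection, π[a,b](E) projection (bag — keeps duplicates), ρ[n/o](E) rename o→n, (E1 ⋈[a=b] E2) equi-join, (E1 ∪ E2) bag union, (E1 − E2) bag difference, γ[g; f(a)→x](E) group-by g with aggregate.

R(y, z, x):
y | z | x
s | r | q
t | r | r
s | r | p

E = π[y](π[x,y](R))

Stepwise |·|:
  R → 3
  π[x,y](R) → 3
  π[y](π[x,y](R)) → 3

|E| = 3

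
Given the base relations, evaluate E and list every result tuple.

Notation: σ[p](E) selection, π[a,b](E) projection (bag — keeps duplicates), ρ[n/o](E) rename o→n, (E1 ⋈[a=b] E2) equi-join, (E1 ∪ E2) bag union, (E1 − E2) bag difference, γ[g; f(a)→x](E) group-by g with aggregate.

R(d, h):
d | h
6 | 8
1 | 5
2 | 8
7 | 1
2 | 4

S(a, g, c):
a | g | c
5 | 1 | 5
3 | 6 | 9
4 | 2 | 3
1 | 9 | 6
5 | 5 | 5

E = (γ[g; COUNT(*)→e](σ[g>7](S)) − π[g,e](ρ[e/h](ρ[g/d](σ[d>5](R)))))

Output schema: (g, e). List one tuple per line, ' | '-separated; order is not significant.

Subexpression sizes:
  S → 5
  σ[g>7](S) → 1
  γ[g; COUNT(*)→e](σ[g>7](S)) → 1
  R → 5
  σ[d>5](R) → 2
  ρ[g/d](σ[d>5](R)) → 2
  ρ[e/h](ρ[g/d](σ[d>5](R))) → 2
  π[g,e](ρ[e/h](ρ[g/d](σ[d>5](R)))) → 2
  (γ[g; COUNT(*)→e](σ[g>7](S)) − π[g,e](ρ[e/h](ρ[g/d](σ[d>5](R))))) → 1

== RESULT ==
g | e
9 | 1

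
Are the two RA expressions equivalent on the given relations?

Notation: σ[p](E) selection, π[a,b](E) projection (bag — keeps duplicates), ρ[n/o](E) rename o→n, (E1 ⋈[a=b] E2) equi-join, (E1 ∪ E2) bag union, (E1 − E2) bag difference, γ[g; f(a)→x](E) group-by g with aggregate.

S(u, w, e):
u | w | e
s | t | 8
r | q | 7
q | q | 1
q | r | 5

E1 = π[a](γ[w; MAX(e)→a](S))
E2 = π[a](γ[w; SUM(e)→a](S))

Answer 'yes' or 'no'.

E1 per-node cardinality:
  S → 4
  γ[w; MAX(e)→a](S) → 3
  π[a](γ[w; MAX(e)→a](S)) → 3
E2 per-node cardinality:
  S → 4
  γ[w; SUM(e)→a](S) → 3
  π[a](γ[w; SUM(e)→a](S)) → 3

E1 result:
a
5
7
8
E2 result:
a
5
8
8
Witness: (7,) appears 1× in E1 but 0× in E2.

no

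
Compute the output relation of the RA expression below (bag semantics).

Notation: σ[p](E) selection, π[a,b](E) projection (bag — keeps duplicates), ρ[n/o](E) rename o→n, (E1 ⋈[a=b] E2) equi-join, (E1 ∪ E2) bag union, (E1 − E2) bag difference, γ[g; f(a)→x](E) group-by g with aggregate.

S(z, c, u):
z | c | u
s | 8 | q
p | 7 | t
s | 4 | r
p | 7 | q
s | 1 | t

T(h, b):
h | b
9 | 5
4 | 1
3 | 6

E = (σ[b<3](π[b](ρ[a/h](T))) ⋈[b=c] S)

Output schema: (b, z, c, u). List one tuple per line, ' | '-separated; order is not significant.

Subexpression sizes:
  T → 3
  ρ[a/h](T) → 3
  π[b](ρ[a/h](T)) → 3
  σ[b<3](π[b](ρ[a/h](T))) → 1
  S → 5
  (σ[b<3](π[b](ρ[a/h](T))) ⋈[b=c] S) → 1

== RESULT ==
b | z | c | u
1 | s | 1 | t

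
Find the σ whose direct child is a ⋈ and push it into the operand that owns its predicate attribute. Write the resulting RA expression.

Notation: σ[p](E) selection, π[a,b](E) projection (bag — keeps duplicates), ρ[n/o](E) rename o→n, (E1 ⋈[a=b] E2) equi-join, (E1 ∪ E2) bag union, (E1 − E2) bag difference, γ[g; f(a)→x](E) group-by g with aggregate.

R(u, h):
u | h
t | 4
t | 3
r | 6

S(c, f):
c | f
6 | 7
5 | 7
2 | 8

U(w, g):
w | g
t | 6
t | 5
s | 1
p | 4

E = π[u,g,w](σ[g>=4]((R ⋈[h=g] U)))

σ filters on g, owned by the right side.
E' = π[u,g,w]((R ⋈[h=g] σ[g>=4](U)))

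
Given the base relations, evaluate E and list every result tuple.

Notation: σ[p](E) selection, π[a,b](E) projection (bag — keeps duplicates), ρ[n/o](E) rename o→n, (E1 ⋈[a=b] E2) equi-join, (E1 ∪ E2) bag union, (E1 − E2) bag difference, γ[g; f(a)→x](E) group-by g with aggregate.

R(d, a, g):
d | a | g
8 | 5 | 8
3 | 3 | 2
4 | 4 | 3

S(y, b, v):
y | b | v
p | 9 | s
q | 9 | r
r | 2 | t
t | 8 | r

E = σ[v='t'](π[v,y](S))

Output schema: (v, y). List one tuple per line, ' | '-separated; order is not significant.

Per-node cardinality:
  S → 4
  π[v,y](S) → 4
  σ[v='t'](π[v,y](S)) → 1

== RESULT ==
v | y
t | r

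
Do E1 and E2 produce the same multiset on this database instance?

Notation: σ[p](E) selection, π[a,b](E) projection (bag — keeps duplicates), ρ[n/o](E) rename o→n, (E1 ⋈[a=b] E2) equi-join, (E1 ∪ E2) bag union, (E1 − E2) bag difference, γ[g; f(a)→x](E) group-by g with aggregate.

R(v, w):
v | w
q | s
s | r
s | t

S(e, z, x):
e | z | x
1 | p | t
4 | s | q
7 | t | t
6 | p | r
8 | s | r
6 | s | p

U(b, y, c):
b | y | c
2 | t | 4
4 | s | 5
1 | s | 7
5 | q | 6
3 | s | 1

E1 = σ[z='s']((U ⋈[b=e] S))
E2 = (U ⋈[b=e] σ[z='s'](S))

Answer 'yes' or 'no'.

E1 per-node cardinality:
  U → 5
  S → 6
  (U ⋈[b=e] S) → 2
  σ[z='s']((U ⋈[b=e] S)) → 1
E2 per-node cardinality:
  U → 5
  S → 6
  σ[z='s'](S) → 3
  (U ⋈[b=e] σ[z='s'](S)) → 1

E1 and E2 produce the same multiset:
b | y | c | e | z | x
4 | s | 5 | 4 | s | q

yes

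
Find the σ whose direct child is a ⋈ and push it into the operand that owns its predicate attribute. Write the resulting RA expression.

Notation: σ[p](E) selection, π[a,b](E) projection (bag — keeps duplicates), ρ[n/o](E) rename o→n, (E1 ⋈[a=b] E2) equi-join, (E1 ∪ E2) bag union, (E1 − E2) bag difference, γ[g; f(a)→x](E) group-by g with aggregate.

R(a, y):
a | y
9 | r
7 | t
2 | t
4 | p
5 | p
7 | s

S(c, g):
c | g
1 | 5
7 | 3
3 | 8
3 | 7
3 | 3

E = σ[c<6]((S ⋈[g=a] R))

σ filters on c, owned by the left side.
E' = (σ[c<6](S) ⋈[g=a] R)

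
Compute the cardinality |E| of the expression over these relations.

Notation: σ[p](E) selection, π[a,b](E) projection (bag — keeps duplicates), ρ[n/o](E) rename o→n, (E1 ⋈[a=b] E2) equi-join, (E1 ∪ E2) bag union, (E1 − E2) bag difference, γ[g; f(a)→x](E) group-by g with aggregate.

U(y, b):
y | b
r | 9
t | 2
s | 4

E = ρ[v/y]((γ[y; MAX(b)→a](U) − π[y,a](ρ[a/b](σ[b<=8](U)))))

Stepwise |·|:
  U → 3
  γ[y; MAX(b)→a](U) → 3
  U → 3
  σ[b<=8](U) → 2
  ρ[a/b](σ[b<=8](U)) → 2
  π[y,a](ρ[a/b](σ[b<=8](U))) → 2
  (γ[y; MAX(b)→a](U) − π[y,a](ρ[a/b](σ[b<=8](U)))) → 1
  ρ[v/y]((γ[y; MAX(b)→a](U) − π[y,a](ρ[a/b](σ[b<=8](U))))) → 1

|E| = 1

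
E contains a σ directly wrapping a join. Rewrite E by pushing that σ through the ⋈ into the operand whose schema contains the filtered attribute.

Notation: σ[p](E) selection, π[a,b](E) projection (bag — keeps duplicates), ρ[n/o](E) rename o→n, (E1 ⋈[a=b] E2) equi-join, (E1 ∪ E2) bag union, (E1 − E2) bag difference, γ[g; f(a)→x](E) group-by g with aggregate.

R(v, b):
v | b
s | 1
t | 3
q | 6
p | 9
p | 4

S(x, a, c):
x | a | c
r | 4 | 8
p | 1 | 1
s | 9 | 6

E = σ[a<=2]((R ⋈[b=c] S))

σ filters on a, owned by the right side.
E' = (R ⋈[b=c] σ[a<=2](S))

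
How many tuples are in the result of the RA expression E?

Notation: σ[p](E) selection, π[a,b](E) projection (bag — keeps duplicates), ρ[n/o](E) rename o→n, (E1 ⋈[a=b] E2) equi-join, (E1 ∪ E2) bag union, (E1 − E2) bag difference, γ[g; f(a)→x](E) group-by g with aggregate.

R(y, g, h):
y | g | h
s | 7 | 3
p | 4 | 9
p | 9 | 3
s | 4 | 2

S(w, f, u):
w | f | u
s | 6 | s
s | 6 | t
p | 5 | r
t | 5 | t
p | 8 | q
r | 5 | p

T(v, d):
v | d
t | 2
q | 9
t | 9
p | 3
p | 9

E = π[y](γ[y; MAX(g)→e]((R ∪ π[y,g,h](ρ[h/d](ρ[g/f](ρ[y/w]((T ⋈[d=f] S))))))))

Row counts bottom-up:
  R → 4
  T → 5
  S → 6
  (T ⋈[d=f] S) → 0
  ρ[y/w]((T ⋈[d=f] S)) → 0
  ρ[g/f](ρ[y/w]((T ⋈[d=f] S))) → 0
  ρ[h/d](ρ[g/f](ρ[y/w]((T ⋈[d=f] S)))) → 0
  π[y,g,h](ρ[h/d](ρ[g/f](ρ[y/w]((T ⋈[d=f] S))))) → 0
  (R ∪ π[y,g,h](ρ[h/d](ρ[g/f](ρ[y/w]((T ⋈[d=f] S)))))) → 4
  γ[y; MAX(g)→e]((R ∪ π[y,g,h](ρ[h/d](ρ[g/f](ρ[y/w]((T ⋈[d=f] S))))))) → 2
  π[y](γ[y; MAX(g)→e]((R ∪ π[y,g,h](ρ[h/d](ρ[g/f](ρ[y/w]((T ⋈[d=f] S)))))))) → 2

|E| = 2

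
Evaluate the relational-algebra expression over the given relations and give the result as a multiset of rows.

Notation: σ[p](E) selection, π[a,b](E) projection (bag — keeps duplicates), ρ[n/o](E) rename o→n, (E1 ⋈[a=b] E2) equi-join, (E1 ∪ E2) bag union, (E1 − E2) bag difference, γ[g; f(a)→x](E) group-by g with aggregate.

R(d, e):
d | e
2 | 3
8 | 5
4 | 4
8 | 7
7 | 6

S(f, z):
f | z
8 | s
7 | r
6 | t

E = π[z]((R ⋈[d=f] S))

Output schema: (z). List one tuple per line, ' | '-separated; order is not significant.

Subexpression sizes:
  R → 5
  S → 3
  (R ⋈[d=f] S) → 3
  π[z]((R ⋈[d=f] S)) → 3

== RESULT ==
z
r
s
s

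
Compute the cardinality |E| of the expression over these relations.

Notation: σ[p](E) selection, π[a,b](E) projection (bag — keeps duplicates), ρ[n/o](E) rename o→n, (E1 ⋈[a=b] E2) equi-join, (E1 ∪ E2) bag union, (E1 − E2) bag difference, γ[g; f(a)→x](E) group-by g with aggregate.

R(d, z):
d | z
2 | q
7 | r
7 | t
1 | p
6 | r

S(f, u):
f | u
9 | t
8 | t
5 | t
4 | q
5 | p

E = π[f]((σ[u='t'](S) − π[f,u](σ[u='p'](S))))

Stepwise |·|:
  S → 5
  σ[u='t'](S) → 3
  S → 5
  σ[u='p'](S) → 1
  π[f,u](σ[u='p'](S)) → 1
  (σ[u='t'](S) − π[f,u](σ[u='p'](S))) → 3
  π[f]((σ[u='t'](S) − π[f,u](σ[u='p'](S)))) → 3

|E| = 3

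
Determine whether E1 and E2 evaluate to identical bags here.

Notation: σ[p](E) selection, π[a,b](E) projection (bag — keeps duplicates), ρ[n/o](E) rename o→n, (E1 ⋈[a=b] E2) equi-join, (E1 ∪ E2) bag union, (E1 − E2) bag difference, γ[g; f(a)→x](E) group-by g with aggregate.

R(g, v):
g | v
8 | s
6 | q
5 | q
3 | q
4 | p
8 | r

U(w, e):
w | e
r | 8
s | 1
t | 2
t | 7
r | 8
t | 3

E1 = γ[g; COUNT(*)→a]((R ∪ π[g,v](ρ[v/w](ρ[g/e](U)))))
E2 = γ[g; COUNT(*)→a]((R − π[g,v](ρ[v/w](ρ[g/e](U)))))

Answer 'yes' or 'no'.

E1 per-node cardinality:
  R → 6
  U → 6
  ρ[g/e](U) → 6
  ρ[v/w](ρ[g/e](U)) → 6
  π[g,v](ρ[v/w](ρ[g/e](U))) → 6
  (R ∪ π[g,v](ρ[v/w](ρ[g/e](U)))) → 12
  γ[g; COUNT(*)→a]((R ∪ π[g,v](ρ[v/w](ρ[g/e](U))))) → 8
E2 per-node cardinality:
  R → 6
  U → 6
  ρ[g/e](U) → 6
  ρ[v/w](ρ[g/e](U)) → 6
  π[g,v](ρ[v/w](ρ[g/e](U))) → 6
  (R − π[g,v](ρ[v/w](ρ[g/e](U)))) → 5
  γ[g; COUNT(*)→a]((R − π[g,v](ρ[v/w](ρ[g/e](U))))) → 5

E1 result:
g | a
1 | 1
2 | 1
3 | 2
4 | 1
5 | 1
6 | 1
7 | 1
8 | 4
E2 result:
g | a
3 | 1
4 | 1
5 | 1
6 | 1
8 | 1
Witness: (7, 1) appears 1× in E1 but 0× in E2.

no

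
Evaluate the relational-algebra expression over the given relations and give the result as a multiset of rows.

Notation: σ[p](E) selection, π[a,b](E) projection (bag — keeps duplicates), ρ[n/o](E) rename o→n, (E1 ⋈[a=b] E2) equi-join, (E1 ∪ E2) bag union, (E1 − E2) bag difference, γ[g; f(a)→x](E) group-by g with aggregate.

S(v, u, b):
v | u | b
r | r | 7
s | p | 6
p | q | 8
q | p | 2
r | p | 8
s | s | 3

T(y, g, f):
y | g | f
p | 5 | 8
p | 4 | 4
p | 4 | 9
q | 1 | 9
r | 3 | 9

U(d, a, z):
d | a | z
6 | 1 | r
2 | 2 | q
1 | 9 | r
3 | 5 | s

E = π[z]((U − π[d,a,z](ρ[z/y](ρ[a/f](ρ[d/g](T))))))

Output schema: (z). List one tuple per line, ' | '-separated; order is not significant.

Row counts bottom-up:
  U → 4
  T → 5
  ρ[d/g](T) → 5
  ρ[a/f](ρ[d/g](T)) → 5
  ρ[z/y](ρ[a/f](ρ[d/g](T))) → 5
  π[d,a,z](ρ[z/y](ρ[a/f](ρ[d/g](T)))) → 5
  (U − π[d,a,z](ρ[z/y](ρ[a/f](ρ[d/g](T))))) → 4
  π[z]((U − π[d,a,z](ρ[z/y](ρ[a/f](ρ[d/g](T)))))) → 4

== RESULT ==
z
q
r
r
s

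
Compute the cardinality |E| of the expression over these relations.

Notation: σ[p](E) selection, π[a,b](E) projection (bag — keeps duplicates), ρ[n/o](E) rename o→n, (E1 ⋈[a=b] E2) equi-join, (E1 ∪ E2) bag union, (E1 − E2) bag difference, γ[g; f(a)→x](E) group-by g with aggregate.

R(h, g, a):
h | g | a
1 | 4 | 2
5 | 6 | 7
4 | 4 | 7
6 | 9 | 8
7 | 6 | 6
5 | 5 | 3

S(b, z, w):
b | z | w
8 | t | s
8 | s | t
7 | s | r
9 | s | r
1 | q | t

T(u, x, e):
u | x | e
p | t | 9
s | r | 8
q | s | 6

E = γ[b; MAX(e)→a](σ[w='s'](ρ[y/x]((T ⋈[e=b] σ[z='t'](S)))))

Row counts bottom-up:
  T → 3
  S → 5
  σ[z='t'](S) → 1
  (T ⋈[e=b] σ[z='t'](S)) → 1
  ρ[y/x]((T ⋈[e=b] σ[z='t'](S))) → 1
  σ[w='s'](ρ[y/x]((T ⋈[e=b] σ[z='t'](S)))) → 1
  γ[b; MAX(e)→a](σ[w='s'](ρ[y/x]((T ⋈[e=b] σ[z='t'](S))))) → 1

|E| = 1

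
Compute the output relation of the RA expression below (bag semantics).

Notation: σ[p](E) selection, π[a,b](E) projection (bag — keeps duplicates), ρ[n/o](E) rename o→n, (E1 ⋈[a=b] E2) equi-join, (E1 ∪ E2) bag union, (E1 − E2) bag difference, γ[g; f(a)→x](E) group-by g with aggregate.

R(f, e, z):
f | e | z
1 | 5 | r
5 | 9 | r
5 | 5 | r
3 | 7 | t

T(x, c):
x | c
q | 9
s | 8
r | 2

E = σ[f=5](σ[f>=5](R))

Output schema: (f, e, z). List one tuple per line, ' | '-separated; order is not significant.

Stepwise |·|:
  R → 4
  σ[f>=5](R) → 2
  σ[f=5](σ[f>=5](R)) → 2

== RESULT ==
f | e | z
5 | 5 | r
5 | 9 | r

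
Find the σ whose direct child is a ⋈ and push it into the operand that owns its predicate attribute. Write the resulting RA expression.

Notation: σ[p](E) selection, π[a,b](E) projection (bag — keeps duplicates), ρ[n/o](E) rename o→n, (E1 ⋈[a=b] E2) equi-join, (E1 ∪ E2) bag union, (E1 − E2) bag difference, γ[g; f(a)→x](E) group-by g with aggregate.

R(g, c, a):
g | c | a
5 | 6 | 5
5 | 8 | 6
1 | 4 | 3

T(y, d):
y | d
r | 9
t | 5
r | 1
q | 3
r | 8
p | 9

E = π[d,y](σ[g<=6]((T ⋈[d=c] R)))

σ filters on g, owned by the right side.
E' = π[d,y]((T ⋈[d=c] σ[g<=6](R)))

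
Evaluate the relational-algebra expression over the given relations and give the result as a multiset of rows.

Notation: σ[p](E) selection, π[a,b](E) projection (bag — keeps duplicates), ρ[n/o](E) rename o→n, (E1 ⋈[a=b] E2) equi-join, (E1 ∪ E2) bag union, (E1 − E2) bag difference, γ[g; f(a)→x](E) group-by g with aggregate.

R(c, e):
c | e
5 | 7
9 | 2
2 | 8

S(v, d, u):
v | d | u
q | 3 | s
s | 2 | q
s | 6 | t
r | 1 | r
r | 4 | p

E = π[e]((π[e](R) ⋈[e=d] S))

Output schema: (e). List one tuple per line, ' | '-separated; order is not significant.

Per-node cardinality:
  R → 3
  π[e](R) → 3
  S → 5
  (π[e](R) ⋈[e=d] S) → 1
  π[e]((π[e](R) ⋈[e=d] S)) → 1

== RESULT ==
e
2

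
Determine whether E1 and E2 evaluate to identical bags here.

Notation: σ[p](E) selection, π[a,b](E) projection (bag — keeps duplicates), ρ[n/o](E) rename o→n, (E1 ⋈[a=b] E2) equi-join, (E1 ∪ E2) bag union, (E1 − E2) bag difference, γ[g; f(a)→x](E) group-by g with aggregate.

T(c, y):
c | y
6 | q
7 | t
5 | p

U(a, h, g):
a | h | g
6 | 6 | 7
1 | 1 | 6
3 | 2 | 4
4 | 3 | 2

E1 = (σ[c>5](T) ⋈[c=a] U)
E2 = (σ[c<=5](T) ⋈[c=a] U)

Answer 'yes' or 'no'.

E1 subexpression sizes:
  T → 3
  σ[c>5](T) → 2
  U → 4
  (σ[c>5](T) ⋈[c=a] U) → 1
E2 subexpression sizes:
  T → 3
  σ[c<=5](T) → 1
  U → 4
  (σ[c<=5](T) ⋈[c=a] U) → 0

E1 result:
c | y | a | h | g
6 | q | 6 | 6 | 7
E2 result:
c | y | a | h | g
(0 rows)
Witness: (6, 'q', 6, 6, 7) appears 1× in E1 but 0× in E2.

no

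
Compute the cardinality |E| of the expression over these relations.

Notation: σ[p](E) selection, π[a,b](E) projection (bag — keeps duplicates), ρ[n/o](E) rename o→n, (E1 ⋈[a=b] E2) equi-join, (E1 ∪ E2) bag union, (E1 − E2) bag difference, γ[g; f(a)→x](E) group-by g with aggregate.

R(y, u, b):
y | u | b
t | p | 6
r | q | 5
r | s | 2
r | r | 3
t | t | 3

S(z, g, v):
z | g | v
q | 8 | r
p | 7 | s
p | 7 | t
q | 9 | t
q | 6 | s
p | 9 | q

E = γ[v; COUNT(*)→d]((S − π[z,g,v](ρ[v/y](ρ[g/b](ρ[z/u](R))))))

Per-node cardinality:
  S → 6
  R → 5
  ρ[z/u](R) → 5
  ρ[g/b](ρ[z/u](R)) → 5
  ρ[v/y](ρ[g/b](ρ[z/u](R))) → 5
  π[z,g,v](ρ[v/y](ρ[g/b](ρ[z/u](R)))) → 5
  (S − π[z,g,v](ρ[v/y](ρ[g/b](ρ[z/u](R))))) → 6
  γ[v; COUNT(*)→d]((S − π[z,g,v](ρ[v/y](ρ[g/b](ρ[z/u](R)))))) → 4

|E| = 4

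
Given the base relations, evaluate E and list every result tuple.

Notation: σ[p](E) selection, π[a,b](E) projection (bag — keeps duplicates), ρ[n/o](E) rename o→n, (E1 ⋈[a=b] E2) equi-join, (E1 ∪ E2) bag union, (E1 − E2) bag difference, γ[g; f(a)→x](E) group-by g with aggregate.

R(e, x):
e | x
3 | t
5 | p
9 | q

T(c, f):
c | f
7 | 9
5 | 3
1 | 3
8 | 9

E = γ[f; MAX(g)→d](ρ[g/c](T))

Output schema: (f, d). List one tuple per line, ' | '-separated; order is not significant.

Per-node cardinality:
  T → 4
  ρ[g/c](T) → 4
  γ[f; MAX(g)→d](ρ[g/c](T)) → 2

== RESULT ==
f | d
3 | 5
9 | 8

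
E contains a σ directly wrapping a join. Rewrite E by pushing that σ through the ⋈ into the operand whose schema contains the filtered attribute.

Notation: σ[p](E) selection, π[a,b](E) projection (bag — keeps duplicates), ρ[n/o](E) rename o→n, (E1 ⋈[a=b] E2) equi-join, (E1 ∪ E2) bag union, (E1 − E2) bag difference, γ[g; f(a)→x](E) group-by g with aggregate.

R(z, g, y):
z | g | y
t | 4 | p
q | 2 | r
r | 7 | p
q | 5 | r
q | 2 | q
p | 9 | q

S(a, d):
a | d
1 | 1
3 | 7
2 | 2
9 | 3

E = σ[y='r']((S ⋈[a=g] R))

σ filters on y, owned by the right side.
E' = (S ⋈[a=g] σ[y='r'](R))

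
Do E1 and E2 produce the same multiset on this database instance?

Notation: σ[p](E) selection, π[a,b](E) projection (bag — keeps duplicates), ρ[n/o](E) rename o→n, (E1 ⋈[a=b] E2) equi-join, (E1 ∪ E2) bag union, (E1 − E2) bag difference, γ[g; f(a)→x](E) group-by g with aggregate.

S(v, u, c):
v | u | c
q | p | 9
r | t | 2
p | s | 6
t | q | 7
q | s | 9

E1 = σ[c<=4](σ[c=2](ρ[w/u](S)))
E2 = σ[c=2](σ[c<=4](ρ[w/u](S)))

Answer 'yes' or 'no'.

E1 per-node cardinality:
  S → 5
  ρ[w/u](S) → 5
  σ[c=2](ρ[w/u](S)) → 1
  σ[c<=4](σ[c=2](ρ[w/u](S))) → 1
E2 per-node cardinality:
  S → 5
  ρ[w/u](S) → 5
  σ[c<=4](ρ[w/u](S)) → 1
  σ[c=2](σ[c<=4](ρ[w/u](S))) → 1

E1 and E2 produce the same multiset:
v | w | c
r | t | 2

yes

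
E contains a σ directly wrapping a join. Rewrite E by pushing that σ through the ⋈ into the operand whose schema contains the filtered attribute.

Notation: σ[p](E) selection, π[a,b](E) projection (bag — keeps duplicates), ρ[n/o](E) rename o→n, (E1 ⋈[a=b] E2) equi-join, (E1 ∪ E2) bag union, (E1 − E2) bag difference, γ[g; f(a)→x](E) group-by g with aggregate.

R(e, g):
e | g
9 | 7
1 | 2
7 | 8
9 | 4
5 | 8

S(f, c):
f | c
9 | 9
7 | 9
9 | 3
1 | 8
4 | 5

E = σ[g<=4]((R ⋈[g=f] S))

σ filters on g, owned by the left side.
E' = (σ[g<=4](R) ⋈[g=f] S)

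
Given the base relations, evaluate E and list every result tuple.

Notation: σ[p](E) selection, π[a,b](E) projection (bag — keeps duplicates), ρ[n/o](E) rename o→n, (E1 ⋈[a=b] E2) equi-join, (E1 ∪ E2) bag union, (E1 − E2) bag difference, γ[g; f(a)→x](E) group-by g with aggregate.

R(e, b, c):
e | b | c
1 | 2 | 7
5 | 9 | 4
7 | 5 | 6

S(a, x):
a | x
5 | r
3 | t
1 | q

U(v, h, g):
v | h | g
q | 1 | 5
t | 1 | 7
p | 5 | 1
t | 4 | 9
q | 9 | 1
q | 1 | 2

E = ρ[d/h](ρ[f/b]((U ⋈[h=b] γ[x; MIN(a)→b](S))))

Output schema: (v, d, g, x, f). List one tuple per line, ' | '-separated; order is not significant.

Stepwise |·|:
  U → 6
  S → 3
  γ[x; MIN(a)→b](S) → 3
  (U ⋈[h=b] γ[x; MIN(a)→b](S)) → 4
  ρ[f/b]((U ⋈[h=b] γ[x; MIN(a)→b](S))) → 4
  ρ[d/h](ρ[f/b]((U ⋈[h=b] γ[x; MIN(a)→b](S)))) → 4

== RESULT ==
v | d | g | x | f
p | 5 | 1 | r | 5
q | 1 | 2 | q | 1
q | 1 | 5 | q | 1
t | 1 | 7 | q | 1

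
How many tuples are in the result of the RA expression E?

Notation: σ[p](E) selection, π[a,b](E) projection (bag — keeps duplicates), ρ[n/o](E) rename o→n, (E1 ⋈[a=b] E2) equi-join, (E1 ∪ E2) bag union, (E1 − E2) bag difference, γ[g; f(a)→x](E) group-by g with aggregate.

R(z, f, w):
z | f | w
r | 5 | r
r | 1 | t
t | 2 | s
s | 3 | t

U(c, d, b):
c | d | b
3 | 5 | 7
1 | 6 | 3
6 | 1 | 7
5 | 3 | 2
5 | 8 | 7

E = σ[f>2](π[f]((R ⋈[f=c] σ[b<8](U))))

Subexpression sizes:
  R → 4
  U → 5
  σ[b<8](U) → 5
  (R ⋈[f=c] σ[b<8](U)) → 4
  π[f]((R ⋈[f=c] σ[b<8](U))) → 4
  σ[f>2](π[f]((R ⋈[f=c] σ[b<8](U)))) → 3

|E| = 3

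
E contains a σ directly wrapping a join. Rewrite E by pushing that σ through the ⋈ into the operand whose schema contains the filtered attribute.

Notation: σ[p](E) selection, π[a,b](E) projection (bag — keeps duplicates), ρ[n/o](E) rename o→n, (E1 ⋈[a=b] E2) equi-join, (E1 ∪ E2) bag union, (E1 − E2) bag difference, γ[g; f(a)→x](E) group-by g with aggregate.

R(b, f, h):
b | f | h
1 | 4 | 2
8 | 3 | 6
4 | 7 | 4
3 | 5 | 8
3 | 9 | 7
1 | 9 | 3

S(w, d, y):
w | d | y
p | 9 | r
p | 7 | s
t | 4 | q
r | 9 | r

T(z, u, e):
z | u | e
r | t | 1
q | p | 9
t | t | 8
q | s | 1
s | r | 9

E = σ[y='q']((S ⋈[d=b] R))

σ filters on y, owned by the left side.
E' = (σ[y='q'](S) ⋈[d=b] R)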